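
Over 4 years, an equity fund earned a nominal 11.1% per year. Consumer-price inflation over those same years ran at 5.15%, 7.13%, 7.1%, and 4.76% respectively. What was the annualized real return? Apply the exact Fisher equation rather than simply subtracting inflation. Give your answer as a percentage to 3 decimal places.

4.782%

Cumulative inflation factor: 1.0515 × 1.0713 × 1.071 × 1.0476 ≈ 1.26388.
Nominal growth factor: 1.52355. Real growth factor = 1.52355 / 1.26388 ≈ 1.20545.
Annualized: 1.20545^(1/4) − 1 ≈ 0.04782.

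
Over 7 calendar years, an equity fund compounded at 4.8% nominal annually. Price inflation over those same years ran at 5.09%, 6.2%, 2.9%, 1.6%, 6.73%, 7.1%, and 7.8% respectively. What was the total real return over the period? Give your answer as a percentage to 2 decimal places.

Cumulative inflation factor: 1.0509 × 1.062 × 1.029 × 1.016 × 1.0673 × 1.071 × 1.078 ≈ 1.43777.
Nominal growth factor: 1.38845. Real growth factor = 1.38845 / 1.43777 ≈ 0.96569.
Total real return ≈ -3.4307%.

-3.43%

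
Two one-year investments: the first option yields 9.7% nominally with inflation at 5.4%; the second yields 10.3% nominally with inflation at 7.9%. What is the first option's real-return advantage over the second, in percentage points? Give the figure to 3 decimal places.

1.855

The first option real return: 1.097/1.054 − 1 = 4.0797%.
The second real return: 1.103/1.079 − 1 = 2.2243%.
Difference: 4.0797 − 2.2243 = 1.8554 pp.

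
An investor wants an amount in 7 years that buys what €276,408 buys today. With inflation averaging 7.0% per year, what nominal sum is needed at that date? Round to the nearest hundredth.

€443,850.85

Cumulative price-level factor: (1+7.0%)^7 ≈ 1.6057814765.
The nominal amount required is €276,408 scaled up by that factor.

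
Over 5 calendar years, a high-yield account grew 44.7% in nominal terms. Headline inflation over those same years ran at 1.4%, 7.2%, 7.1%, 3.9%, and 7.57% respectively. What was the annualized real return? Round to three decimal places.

Cumulative inflation factor: 1.014 × 1.072 × 1.071 × 1.039 × 1.0757 ≈ 1.30115.
Nominal growth factor: 1.44700. Real growth factor = 1.44700 / 1.30115 ≈ 1.11209.
Annualized: 1.11209^(1/5) − 1 ≈ 0.02148.

2.148%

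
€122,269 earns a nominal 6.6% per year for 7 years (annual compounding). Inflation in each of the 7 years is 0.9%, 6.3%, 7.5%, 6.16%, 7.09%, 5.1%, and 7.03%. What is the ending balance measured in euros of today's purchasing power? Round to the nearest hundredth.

Nominal value at maturity: €122,269 × (1 + 6.6%)^7 ≈ €191,256.76.
Price-level factor over 7 years: 1.009 × 1.063 × 1.075 × 1.0616 × 1.0709 × 1.051 × 1.0703 ≈ 1.4745210094.
The maturity value deflated by that factor is the answer in today's purchasing power.

€129,707.72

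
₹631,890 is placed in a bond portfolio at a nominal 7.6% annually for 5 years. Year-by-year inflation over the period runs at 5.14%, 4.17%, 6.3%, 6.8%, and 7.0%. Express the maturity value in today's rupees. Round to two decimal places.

Nominal value at maturity: ₹631,890 × (1 + 7.6%)^5 ≈ ₹911,387.02.
Price-level factor over 5 years: 1.0514 × 1.0417 × 1.063 × 1.068 × 1.070 ≈ 1.3304511454.
Dividing the nominal maturity value by the price-level factor gives the value in today's money.

₹685,021.03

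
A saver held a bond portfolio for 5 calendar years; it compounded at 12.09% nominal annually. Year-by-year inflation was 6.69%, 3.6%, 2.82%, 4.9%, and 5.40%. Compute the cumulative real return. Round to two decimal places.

Cumulative inflation factor: 1.0669 × 1.036 × 1.0282 × 1.049 × 1.0540 ≈ 1.25654.
Nominal growth factor: 1.76943. Real growth factor = 1.76943 / 1.25654 ≈ 1.40818.
Total real return ≈ 40.8177%.

40.82%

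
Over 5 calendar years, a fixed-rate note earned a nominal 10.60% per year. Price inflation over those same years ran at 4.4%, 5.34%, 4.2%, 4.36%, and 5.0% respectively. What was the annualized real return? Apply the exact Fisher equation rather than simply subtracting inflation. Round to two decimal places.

Cumulative inflation factor: 1.044 × 1.0534 × 1.042 × 1.0436 × 1.050 ≈ 1.25570.
Nominal growth factor: 1.65491. Real growth factor = 1.65491 / 1.25570 ≈ 1.31793.
Annualized: 1.31793^(1/5) − 1 ≈ 0.05676.

5.68%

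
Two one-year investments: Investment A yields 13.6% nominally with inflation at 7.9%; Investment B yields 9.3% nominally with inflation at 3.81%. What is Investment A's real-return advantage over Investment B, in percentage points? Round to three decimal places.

Investment A real return: 1.136/1.079 − 1 = 5.2827%.
Investment B real return: 1.093/1.0381 − 1 = 5.2885%.
Difference: 5.2827 − 5.2885 = -0.0058 pp.

-0.006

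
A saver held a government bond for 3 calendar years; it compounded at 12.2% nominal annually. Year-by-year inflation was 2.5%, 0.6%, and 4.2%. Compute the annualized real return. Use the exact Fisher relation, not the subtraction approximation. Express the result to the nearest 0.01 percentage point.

Cumulative inflation factor: 1.025 × 1.006 × 1.042 ≈ 1.07446.
Nominal growth factor: 1.41247. Real growth factor = 1.41247 / 1.07446 ≈ 1.31459.
Annualized: 1.31459^(1/3) − 1 ≈ 0.09546.

9.55%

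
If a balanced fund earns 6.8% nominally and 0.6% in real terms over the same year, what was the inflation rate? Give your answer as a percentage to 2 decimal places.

6.16%

From (1+r_nom) = (1+r_real)(1+π), we get 1+π = (1 + 6.8%)/(1 + 0.6%) = 1.068/1.006 ≈ 1.06163.
So π ≈ 6.1630%.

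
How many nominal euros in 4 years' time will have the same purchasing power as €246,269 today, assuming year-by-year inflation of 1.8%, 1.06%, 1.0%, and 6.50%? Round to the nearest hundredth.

€272,525.91

Cumulative price-level factor: 1.018 × 1.0106 × 1.010 × 1.0650 ≈ 1.1066188240.
Multiplying €246,269 by the price-level factor gives the future nominal sum.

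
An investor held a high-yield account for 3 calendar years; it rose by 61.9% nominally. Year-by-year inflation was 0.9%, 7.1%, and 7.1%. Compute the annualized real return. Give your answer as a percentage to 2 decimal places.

11.84%

Cumulative inflation factor: 1.009 × 1.071 × 1.071 ≈ 1.15736.
Nominal growth factor: 1.61900. Real growth factor = 1.61900 / 1.15736 ≈ 1.39887.
Annualized: 1.39887^(1/3) − 1 ≈ 0.11839.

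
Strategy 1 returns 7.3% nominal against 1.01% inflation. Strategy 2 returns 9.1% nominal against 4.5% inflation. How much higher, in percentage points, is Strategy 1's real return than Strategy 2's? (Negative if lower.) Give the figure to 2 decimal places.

Strategy 1 real return: 1.073/1.0101 − 1 = 6.227%.
Strategy 2 real return: 1.091/1.045 − 1 = 4.402%.
Difference: 6.227 − 4.402 = 1.825 pp.

1.83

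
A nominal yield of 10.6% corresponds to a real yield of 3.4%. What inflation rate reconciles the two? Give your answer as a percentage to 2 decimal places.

From (1+r_nom) = (1+r_real)(1+π), we get 1+π = (1 + 10.6%)/(1 + 3.4%) = 1.106/1.034 ≈ 1.06963.
So π ≈ 6.9632%.

6.96%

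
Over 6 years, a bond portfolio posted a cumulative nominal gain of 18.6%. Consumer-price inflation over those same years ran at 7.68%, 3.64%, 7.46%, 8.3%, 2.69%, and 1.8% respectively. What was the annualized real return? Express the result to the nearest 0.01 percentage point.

-2.23%

Cumulative inflation factor: 1.0768 × 1.0364 × 1.0746 × 1.083 × 1.0269 × 1.018 ≈ 1.35773.
Nominal growth factor: 1.18600. Real growth factor = 1.18600 / 1.35773 ≈ 0.87352.
Annualized: 0.87352^(1/6) − 1 ≈ -0.02229.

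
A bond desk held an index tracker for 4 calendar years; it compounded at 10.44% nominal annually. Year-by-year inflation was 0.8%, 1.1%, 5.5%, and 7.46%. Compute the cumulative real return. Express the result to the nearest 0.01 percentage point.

Cumulative inflation factor: 1.008 × 1.011 × 1.055 × 1.0746 ≈ 1.15534.
Nominal growth factor: 1.48767. Real growth factor = 1.48767 / 1.15534 ≈ 1.28764.
Total real return ≈ 28.7640%.

28.76%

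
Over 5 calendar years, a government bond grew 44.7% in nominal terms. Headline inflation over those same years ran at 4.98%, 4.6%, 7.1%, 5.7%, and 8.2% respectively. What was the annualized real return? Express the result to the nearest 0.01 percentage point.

1.47%

Cumulative inflation factor: 1.0498 × 1.046 × 1.071 × 1.057 × 1.082 ≈ 1.34502.
Nominal growth factor: 1.44700. Real growth factor = 1.44700 / 1.34502 ≈ 1.07582.
Annualized: 1.07582^(1/5) − 1 ≈ 0.01472.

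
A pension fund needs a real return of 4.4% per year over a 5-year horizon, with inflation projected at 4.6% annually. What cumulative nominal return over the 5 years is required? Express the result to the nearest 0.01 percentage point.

Required annual nominal rate: (1+4.4%)(1+4.6%) − 1 = 9.2024%.
Cumulative over 5 years: (1 + 0.092024)^5 − 1 ≈ 0.55296.

55.30%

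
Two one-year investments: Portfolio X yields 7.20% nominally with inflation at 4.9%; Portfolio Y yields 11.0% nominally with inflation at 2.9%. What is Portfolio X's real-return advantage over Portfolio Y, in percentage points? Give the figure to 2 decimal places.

Portfolio X real return: 1.0720/1.049 − 1 = 2.193%.
Portfolio Y real return: 1.110/1.029 − 1 = 7.872%.
Difference: 2.193 − 7.872 = -5.679 pp.

-5.68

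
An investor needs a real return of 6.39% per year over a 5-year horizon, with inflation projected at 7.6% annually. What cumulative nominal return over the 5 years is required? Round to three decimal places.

Required annual nominal rate: (1+6.39%)(1+7.6%) − 1 = 14.47564%.
Cumulative over 5 years: (1 + 0.1447564)^5 − 1 ≈ 0.96592.

96.592%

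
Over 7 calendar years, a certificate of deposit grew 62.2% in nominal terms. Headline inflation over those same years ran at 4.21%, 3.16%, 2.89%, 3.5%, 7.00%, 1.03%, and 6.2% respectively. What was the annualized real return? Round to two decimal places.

3.05%

Cumulative inflation factor: 1.0421 × 1.0316 × 1.0289 × 1.035 × 1.0700 × 1.0103 × 1.062 ≈ 1.31430.
Nominal growth factor: 1.62200. Real growth factor = 1.62200 / 1.31430 ≈ 1.23412.
Annualized: 1.23412^(1/7) − 1 ≈ 0.03051.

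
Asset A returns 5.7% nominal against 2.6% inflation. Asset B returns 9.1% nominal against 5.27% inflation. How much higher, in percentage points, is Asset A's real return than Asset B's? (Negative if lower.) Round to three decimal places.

Asset A real return: 1.057/1.026 − 1 = 3.0214%.
Asset B real return: 1.091/1.0527 − 1 = 3.6383%.
Difference: 3.0214 − 3.6383 = -0.6169 pp.

-0.617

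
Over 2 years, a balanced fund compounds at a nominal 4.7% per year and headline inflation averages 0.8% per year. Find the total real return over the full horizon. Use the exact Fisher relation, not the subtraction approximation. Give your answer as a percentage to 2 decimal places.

7.89%

The annual real rate is (1+4.7%)/(1+0.8%) − 1 = 3.8690%.
Compounded over 2 years: (1 + 0.038690)^2 − 1 ≈ 0.07888.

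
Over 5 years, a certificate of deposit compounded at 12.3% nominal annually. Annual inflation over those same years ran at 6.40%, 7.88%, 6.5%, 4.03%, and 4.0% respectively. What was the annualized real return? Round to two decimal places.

6.19%

Cumulative inflation factor: 1.0640 × 1.0788 × 1.065 × 1.0403 × 1.040 ≈ 1.32259.
Nominal growth factor: 1.78607. Real growth factor = 1.78607 / 1.32259 ≈ 1.35044.
Annualized: 1.35044^(1/5) − 1 ≈ 0.06193.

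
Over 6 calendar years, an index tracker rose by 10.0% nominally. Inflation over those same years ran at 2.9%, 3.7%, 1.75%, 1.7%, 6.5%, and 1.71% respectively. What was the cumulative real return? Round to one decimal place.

Cumulative inflation factor: 1.029 × 1.037 × 1.0175 × 1.017 × 1.065 × 1.0171 ≈ 1.19609.
Nominal growth factor: 1.10000. Real growth factor = 1.10000 / 1.19609 ≈ 0.91967.
Total real return ≈ -8.0334%.

-8.0%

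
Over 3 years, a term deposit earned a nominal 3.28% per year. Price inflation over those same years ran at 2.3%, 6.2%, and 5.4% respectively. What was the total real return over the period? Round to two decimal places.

Cumulative inflation factor: 1.023 × 1.062 × 1.054 ≈ 1.14509.
Nominal growth factor: 1.10166. Real growth factor = 1.10166 / 1.14509 ≈ 0.96207.
Total real return ≈ -3.7927%.

-3.79%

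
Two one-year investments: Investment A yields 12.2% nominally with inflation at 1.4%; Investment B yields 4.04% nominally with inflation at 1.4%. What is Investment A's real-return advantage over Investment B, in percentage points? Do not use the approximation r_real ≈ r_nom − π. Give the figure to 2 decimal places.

Investment A real return: 1.122/1.014 − 1 = 10.651%.
Investment B real return: 1.0404/1.014 − 1 = 2.604%.
Difference: 10.651 − 2.604 = 8.047 pp.

8.05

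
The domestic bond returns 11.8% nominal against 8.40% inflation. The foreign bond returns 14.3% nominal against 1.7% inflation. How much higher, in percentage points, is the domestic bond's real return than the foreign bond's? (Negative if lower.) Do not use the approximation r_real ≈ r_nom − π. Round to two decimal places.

The domestic bond real return: 1.118/1.0840 − 1 = 3.137%.
The foreign bond real return: 1.143/1.017 − 1 = 12.389%.
Difference: 3.137 − 12.389 = -9.252 pp.

-9.25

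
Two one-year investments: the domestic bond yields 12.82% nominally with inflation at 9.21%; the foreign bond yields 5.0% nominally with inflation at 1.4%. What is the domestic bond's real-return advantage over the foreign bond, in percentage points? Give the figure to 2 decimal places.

-0.24

The domestic bond real return: 1.1282/1.0921 − 1 = 3.306%.
The foreign bond real return: 1.050/1.014 − 1 = 3.550%.
Difference: 3.306 − 3.550 = -0.244 pp.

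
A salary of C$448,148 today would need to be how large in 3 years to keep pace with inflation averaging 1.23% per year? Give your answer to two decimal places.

C$464,888.90

Cumulative price-level factor: (1+1.23%)^3 ≈ 1.0373557309.
Multiplying C$448,148 by the price-level factor gives the future nominal sum.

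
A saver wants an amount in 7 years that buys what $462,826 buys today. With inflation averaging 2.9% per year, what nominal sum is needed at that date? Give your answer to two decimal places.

$565,360.38

Cumulative price-level factor: (1+2.9%)^7 ≈ 1.2215398048.
Multiplying $462,826 by the price-level factor gives the future nominal sum.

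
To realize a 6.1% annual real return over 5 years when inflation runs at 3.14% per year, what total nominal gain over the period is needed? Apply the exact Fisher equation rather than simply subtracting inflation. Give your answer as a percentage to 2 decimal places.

56.93%

Required annual nominal rate: (1+6.1%)(1+3.14%) − 1 = 9.43154%.
Cumulative over 5 years: (1 + 0.0943154)^5 − 1 ≈ 0.56932.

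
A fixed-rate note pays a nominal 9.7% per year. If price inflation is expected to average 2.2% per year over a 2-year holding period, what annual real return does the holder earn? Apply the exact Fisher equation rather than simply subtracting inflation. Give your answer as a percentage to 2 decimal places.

With constant rates the annual real return is the same each year: (1+9.7%)/(1+2.2%) − 1 = 0.07339.

7.34%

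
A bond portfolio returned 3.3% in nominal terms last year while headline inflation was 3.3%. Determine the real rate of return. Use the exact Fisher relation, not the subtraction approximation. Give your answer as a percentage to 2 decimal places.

0.00%

Real return via the Fisher equation: (1 + 3.3%)/(1 + 3.3%) − 1 = 1.033/1.033 − 1 ≈ 0.00000.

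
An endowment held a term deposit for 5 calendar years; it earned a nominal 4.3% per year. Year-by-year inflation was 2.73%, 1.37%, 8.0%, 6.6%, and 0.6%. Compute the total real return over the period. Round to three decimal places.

2.338%

Cumulative inflation factor: 1.0273 × 1.0137 × 1.080 × 1.066 × 1.006 ≈ 1.20611.
Nominal growth factor: 1.23430. Real growth factor = 1.23430 / 1.20611 ≈ 1.02338.
Total real return ≈ 2.3378%.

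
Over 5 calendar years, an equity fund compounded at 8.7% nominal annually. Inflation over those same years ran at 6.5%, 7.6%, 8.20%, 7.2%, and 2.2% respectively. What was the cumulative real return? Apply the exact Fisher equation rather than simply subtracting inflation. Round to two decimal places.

11.72%

Cumulative inflation factor: 1.065 × 1.076 × 1.0820 × 1.072 × 1.022 ≈ 1.35842.
Nominal growth factor: 1.51757. Real growth factor = 1.51757 / 1.35842 ≈ 1.11715.
Total real return ≈ 11.7154%.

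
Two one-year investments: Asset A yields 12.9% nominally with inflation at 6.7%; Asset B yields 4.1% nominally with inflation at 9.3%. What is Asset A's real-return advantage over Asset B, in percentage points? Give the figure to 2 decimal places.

10.57

Asset A real return: 1.129/1.067 − 1 = 5.811%.
Asset B real return: 1.041/1.093 − 1 = -4.758%.
Difference: 5.811 − (-4.758) = 10.569 pp.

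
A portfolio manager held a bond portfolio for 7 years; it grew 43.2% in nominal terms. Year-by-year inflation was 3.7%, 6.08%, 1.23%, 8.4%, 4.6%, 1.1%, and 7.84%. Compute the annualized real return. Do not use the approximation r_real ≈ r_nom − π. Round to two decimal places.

Cumulative inflation factor: 1.037 × 1.0608 × 1.0123 × 1.084 × 1.046 × 1.011 × 1.0784 ≈ 1.37662.
Nominal growth factor: 1.43200. Real growth factor = 1.43200 / 1.37662 ≈ 1.04023.
Annualized: 1.04023^(1/7) − 1 ≈ 0.00565.

0.57%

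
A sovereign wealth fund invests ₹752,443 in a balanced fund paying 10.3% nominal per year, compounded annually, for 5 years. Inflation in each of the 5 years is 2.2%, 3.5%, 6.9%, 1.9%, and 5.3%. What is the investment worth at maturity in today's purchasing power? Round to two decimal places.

₹1,012,464.17

Nominal value at maturity: ₹752,443 × (1 + 10.3%)^5 ≈ ₹1,228,432.13.
Price-level factor over 5 years: 1.022 × 1.035 × 1.069 × 1.019 × 1.053 ≈ 1.2133092428.
Dividing the nominal maturity value by the price-level factor gives the value in today's money.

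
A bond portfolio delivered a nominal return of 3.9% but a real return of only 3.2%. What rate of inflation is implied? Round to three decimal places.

From (1+r_nom) = (1+r_real)(1+π), we get 1+π = (1 + 3.9%)/(1 + 3.2%) = 1.039/1.032 ≈ 1.00678.
So π ≈ 0.6783%.

0.678%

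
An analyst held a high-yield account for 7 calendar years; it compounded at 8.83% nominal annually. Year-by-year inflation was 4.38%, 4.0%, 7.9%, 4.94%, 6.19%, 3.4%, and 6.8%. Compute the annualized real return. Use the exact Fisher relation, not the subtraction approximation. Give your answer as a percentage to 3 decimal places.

3.291%

Cumulative inflation factor: 1.0438 × 1.040 × 1.079 × 1.0494 × 1.0619 × 1.034 × 1.068 ≈ 1.44141.
Nominal growth factor: 1.80817. Real growth factor = 1.80817 / 1.44141 ≈ 1.25445.
Annualized: 1.25445^(1/7) − 1 ≈ 0.03291.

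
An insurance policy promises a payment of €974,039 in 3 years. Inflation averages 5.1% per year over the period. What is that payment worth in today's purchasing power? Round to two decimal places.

Price-level factor over 3 years: (1 + 5.1%)^3 = 1.160935651.
Purchasing power today: €974,039 divided by that factor.

€839,012.05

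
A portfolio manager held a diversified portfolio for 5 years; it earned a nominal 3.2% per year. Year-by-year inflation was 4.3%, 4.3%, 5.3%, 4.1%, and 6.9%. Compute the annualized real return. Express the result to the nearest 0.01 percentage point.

Cumulative inflation factor: 1.043 × 1.043 × 1.053 × 1.041 × 1.069 ≈ 1.27475.
Nominal growth factor: 1.17057. Real growth factor = 1.17057 / 1.27475 ≈ 0.91828.
Annualized: 0.91828^(1/5) − 1 ≈ -0.01691.

-1.69%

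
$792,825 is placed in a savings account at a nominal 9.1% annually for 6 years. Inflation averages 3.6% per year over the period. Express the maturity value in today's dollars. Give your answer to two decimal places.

$1,081,352.55

Nominal value at maturity: $792,825 × (1 + 9.1%)^6 ≈ $1,336,982.86.
Price-level factor over 6 years: (1 + 3.6%)^6 ≈ 1.2363986792.
Dividing the nominal maturity value by the price-level factor gives the value in today's money.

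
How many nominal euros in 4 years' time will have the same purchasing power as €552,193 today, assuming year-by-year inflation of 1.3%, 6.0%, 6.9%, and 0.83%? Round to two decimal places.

Cumulative price-level factor: 1.013 × 1.060 × 1.069 × 1.0083 ≈ 1.1573981478.
Multiplying €552,193 by the price-level factor gives the future nominal sum.

€639,107.16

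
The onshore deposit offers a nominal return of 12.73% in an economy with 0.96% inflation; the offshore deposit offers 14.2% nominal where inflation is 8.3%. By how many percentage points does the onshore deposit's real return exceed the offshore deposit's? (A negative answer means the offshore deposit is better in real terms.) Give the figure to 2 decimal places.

6.21

The onshore deposit real return: 1.1273/1.0096 − 1 = 11.658%.
The offshore deposit real return: 1.142/1.083 − 1 = 5.448%.
Difference: 11.658 − 5.448 = 6.210 pp.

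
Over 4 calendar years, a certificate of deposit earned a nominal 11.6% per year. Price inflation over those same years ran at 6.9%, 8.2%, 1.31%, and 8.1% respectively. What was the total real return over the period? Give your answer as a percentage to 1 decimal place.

22.5%

Cumulative inflation factor: 1.069 × 1.082 × 1.0131 × 1.081 ≈ 1.26673.
Nominal growth factor: 1.55116. Real growth factor = 1.55116 / 1.26673 ≈ 1.22454.
Total real return ≈ 22.4542%.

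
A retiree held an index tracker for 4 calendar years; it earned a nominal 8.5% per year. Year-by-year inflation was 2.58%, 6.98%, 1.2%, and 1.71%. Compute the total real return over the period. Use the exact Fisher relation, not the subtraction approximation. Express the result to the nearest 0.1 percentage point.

Cumulative inflation factor: 1.0258 × 1.0698 × 1.012 × 1.0171 ≈ 1.12956.
Nominal growth factor: 1.38586. Real growth factor = 1.38586 / 1.12956 ≈ 1.22690.
Total real return ≈ 22.6901%.

22.7%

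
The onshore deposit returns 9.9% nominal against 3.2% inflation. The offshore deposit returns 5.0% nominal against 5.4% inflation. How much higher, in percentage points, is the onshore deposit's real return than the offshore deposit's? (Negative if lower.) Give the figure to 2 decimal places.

6.87

The onshore deposit real return: 1.099/1.032 − 1 = 6.492%.
The offshore deposit real return: 1.050/1.054 − 1 = -0.380%.
Difference: 6.492 − (-0.380) = 6.872 pp.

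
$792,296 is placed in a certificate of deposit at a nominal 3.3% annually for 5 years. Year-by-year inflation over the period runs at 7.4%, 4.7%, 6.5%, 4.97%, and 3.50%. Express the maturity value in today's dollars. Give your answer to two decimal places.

Nominal value at maturity: $792,296 × (1 + 3.3%)^5 ≈ $931,942.40.
Price-level factor over 5 years: 1.074 × 1.047 × 1.065 × 1.0497 × 1.0350 ≈ 1.3010863416.
The maturity value deflated by that factor is the answer in today's purchasing power.

$716,280.21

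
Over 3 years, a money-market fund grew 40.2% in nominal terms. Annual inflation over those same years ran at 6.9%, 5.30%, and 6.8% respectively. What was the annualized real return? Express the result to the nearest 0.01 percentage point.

Cumulative inflation factor: 1.069 × 1.0530 × 1.068 ≈ 1.20220.
Nominal growth factor: 1.40200. Real growth factor = 1.40200 / 1.20220 ≈ 1.16619.
Annualized: 1.16619^(1/3) − 1 ≈ 0.05258.

5.26%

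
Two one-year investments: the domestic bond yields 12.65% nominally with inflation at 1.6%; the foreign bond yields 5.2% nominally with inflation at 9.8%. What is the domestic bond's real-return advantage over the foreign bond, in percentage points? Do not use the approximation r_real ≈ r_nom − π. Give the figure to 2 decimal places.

15.07

The domestic bond real return: 1.1265/1.016 − 1 = 10.876%.
The foreign bond real return: 1.052/1.098 − 1 = -4.189%.
Difference: 10.876 − (-4.189) = 15.065 pp.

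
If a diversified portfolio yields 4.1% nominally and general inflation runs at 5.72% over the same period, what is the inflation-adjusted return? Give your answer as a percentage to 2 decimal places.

-1.53%

Real return via the Fisher equation: (1 + 4.1%)/(1 + 5.72%) − 1 = 1.041/1.0572 − 1 ≈ -0.01532.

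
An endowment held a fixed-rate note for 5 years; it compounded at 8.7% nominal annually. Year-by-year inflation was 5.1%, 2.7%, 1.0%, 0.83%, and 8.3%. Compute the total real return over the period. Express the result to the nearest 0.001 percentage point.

Cumulative inflation factor: 1.051 × 1.027 × 1.010 × 1.0083 × 1.083 ≈ 1.19045.
Nominal growth factor: 1.51757. Real growth factor = 1.51757 / 1.19045 ≈ 1.27478.
Total real return ≈ 27.4779%.

27.478%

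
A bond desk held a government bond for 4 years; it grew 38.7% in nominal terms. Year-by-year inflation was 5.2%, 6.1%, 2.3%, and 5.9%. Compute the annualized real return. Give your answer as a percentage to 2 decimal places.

3.49%

Cumulative inflation factor: 1.052 × 1.061 × 1.023 × 1.059 ≈ 1.20921.
Nominal growth factor: 1.38700. Real growth factor = 1.38700 / 1.20921 ≈ 1.14703.
Annualized: 1.14703^(1/4) − 1 ≈ 0.03489.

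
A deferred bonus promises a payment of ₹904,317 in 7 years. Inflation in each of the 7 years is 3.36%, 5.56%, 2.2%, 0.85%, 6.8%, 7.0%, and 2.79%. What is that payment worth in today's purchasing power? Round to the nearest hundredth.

Price-level factor over 7 years: 1.0336 × 1.0556 × 1.022 × 1.0085 × 1.068 × 1.070 × 1.0279 ≈ 1.3209445184.
Purchasing power today: ₹904,317 divided by that factor.

₹684,598.78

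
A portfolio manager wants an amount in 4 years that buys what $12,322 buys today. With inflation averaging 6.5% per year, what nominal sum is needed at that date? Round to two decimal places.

Cumulative price-level factor: (1+6.5%)^4 ≈ 1.2864663506.
Multiplying $12,322 by the price-level factor gives the future nominal sum.

$15,851.84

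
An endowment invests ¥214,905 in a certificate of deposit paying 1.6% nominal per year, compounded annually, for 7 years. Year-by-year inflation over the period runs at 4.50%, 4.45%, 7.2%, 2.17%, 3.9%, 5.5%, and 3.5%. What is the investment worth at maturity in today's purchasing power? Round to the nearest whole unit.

¥177,073

Nominal value at maturity: ¥214,905 × (1 + 1.6%)^7 ≈ ¥240,161.
Price-level factor over 7 years: 1.0450 × 1.0445 × 1.072 × 1.0217 × 1.039 × 1.055 × 1.035 ≈ 1.3562859739.
The maturity value deflated by that factor is the answer in today's purchasing power.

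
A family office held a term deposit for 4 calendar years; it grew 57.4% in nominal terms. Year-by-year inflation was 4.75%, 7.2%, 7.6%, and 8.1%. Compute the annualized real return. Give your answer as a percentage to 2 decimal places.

4.77%

Cumulative inflation factor: 1.0475 × 1.072 × 1.076 × 1.081 ≈ 1.30613.
Nominal growth factor: 1.57400. Real growth factor = 1.57400 / 1.30613 ≈ 1.20509.
Annualized: 1.20509^(1/4) − 1 ≈ 0.04774.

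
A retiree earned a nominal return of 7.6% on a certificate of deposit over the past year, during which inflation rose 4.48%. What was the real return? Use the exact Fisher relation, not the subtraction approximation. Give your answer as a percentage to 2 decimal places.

2.99%

Real return via the Fisher equation: (1 + 7.6%)/(1 + 4.48%) − 1 = 1.076/1.0448 − 1 ≈ 0.02986.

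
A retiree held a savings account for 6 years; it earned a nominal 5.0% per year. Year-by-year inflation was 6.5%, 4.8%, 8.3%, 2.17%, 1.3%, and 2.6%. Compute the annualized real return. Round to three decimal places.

Cumulative inflation factor: 1.065 × 1.048 × 1.083 × 1.0217 × 1.013 × 1.026 ≈ 1.28357.
Nominal growth factor: 1.34010. Real growth factor = 1.34010 / 1.28357 ≈ 1.04404.
Annualized: 1.04404^(1/6) − 1 ≈ 0.00721.

0.721%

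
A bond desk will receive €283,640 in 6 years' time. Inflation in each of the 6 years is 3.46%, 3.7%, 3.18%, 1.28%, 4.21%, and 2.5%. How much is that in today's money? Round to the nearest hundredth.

€236,844.75

Price-level factor over 6 years: 1.0346 × 1.037 × 1.0318 × 1.0128 × 1.0421 × 1.025 ≈ 1.1975777207.
Purchasing power today: €283,640 divided by that factor.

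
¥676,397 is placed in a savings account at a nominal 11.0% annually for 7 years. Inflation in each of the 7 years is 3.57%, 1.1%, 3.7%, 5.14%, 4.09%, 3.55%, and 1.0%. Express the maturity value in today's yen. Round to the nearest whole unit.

Nominal value at maturity: ¥676,397 × (1 + 11.0%)^7 ≈ ¥1,404,308.
Price-level factor over 7 years: 1.0357 × 1.011 × 1.037 × 1.0514 × 1.0409 × 1.0355 × 1.010 ≈ 1.2428317701.
Dividing the nominal maturity value by the price-level factor gives the value in today's money.

¥1,129,926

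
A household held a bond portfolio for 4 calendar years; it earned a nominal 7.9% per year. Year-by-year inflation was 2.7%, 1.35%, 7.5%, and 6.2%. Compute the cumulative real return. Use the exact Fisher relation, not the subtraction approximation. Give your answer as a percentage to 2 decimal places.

14.07%

Cumulative inflation factor: 1.027 × 1.0135 × 1.075 × 1.062 ≈ 1.18830.
Nominal growth factor: 1.35546. Real growth factor = 1.35546 / 1.18830 ≈ 1.14067.
Total real return ≈ 14.0666%.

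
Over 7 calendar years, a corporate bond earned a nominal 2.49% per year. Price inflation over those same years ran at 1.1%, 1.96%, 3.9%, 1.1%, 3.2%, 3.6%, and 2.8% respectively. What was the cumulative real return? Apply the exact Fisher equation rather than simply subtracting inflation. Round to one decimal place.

Cumulative inflation factor: 1.011 × 1.0196 × 1.039 × 1.011 × 1.032 × 1.036 × 1.028 ≈ 1.19009.
Nominal growth factor: 1.18787. Real growth factor = 1.18787 / 1.19009 ≈ 0.99814.
Total real return ≈ -0.1863%.

-0.2%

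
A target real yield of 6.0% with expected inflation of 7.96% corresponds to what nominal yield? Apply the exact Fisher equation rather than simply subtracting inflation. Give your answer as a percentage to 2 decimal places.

14.44%

By the Fisher equation, 1 + r_nom = (1 + 6.0%)(1 + 7.96%) = 1.060 × 1.0796 = 1.144376.
So r_nom = 14.4376%.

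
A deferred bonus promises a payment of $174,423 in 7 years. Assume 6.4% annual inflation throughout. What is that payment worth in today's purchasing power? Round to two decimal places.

$112,982.81

Price-level factor over 7 years: (1 + 6.4%)^7 ≈ 1.5438012766.
Purchasing power today: $174,423 divided by that factor.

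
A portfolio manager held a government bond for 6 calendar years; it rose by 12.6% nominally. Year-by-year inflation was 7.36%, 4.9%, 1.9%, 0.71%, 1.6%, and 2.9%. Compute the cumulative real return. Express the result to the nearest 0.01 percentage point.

-6.81%

Cumulative inflation factor: 1.0736 × 1.049 × 1.019 × 1.0071 × 1.016 × 1.029 ≈ 1.20830.
Nominal growth factor: 1.12600. Real growth factor = 1.12600 / 1.20830 ≈ 0.93189.
Total real return ≈ -6.8110%.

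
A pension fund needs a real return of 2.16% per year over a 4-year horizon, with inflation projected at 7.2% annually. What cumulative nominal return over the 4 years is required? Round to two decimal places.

Required annual nominal rate: (1+2.16%)(1+7.2%) − 1 = 9.51552%.
Cumulative over 4 years: (1 + 0.0951552)^4 − 1 ≈ 0.43848.

43.85%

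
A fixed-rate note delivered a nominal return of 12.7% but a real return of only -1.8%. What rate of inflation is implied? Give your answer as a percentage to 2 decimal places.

14.77%

From (1+r_nom) = (1+r_real)(1+π), we get 1+π = (1 + 12.7%)/(1 − 1.8%) = 1.127/0.982 ≈ 1.14766.
So π ≈ 14.7658%.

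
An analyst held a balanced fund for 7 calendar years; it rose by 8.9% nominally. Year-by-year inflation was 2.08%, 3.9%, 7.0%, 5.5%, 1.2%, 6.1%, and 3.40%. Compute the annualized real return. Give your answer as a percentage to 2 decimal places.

-2.81%

Cumulative inflation factor: 1.0208 × 1.039 × 1.070 × 1.055 × 1.012 × 1.061 × 1.0340 ≈ 1.32926.
Nominal growth factor: 1.08900. Real growth factor = 1.08900 / 1.32926 ≈ 0.81925.
Annualized: 0.81925^(1/7) − 1 ≈ -0.02808.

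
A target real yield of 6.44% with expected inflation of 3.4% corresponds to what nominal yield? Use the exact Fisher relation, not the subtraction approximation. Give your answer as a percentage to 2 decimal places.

10.06%

By the Fisher equation, 1 + r_nom = (1 + 6.44%)(1 + 3.4%) = 1.0644 × 1.034 = 1.1005896.
So r_nom = 10.05896%.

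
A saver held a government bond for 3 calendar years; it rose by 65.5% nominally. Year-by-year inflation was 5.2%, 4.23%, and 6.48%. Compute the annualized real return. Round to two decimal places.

Cumulative inflation factor: 1.052 × 1.0423 × 1.0648 ≈ 1.16755.
Nominal growth factor: 1.65500. Real growth factor = 1.65500 / 1.16755 ≈ 1.41749.
Annualized: 1.41749^(1/3) − 1 ≈ 0.12333.

12.33%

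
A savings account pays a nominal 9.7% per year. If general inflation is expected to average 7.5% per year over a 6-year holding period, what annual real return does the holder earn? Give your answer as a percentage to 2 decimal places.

With constant rates the annual real return is the same each year: (1+9.7%)/(1+7.5%) − 1 = 0.02047.

2.05%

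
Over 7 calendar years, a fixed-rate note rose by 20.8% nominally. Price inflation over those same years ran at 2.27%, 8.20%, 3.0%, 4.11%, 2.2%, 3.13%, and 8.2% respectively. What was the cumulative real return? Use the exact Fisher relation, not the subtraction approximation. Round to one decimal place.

-10.7%

Cumulative inflation factor: 1.0227 × 1.0820 × 1.030 × 1.0411 × 1.022 × 1.0313 × 1.082 ≈ 1.35322.
Nominal growth factor: 1.20800. Real growth factor = 1.20800 / 1.35322 ≈ 0.89269.
Total real return ≈ -10.7314%.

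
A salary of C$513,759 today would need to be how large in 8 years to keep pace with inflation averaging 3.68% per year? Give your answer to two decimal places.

Cumulative price-level factor: (1+3.68%)^8 ≈ 1.3352417651.
The nominal amount required is C$513,759 scaled up by that factor.

C$685,992.47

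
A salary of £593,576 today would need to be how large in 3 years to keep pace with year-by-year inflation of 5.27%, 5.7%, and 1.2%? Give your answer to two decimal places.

£668,400.02

Cumulative price-level factor: 1.0527 × 1.057 × 1.012 = 1.1260563468.
The nominal amount required is £593,576 scaled up by that factor.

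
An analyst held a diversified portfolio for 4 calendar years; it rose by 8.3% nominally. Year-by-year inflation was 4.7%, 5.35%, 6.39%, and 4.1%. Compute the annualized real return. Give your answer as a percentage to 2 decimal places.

Cumulative inflation factor: 1.047 × 1.0535 × 1.0639 × 1.041 ≈ 1.22161.
Nominal growth factor: 1.08300. Real growth factor = 1.08300 / 1.22161 ≈ 0.88653.
Annualized: 0.88653^(1/4) − 1 ≈ -0.02966.

-2.97%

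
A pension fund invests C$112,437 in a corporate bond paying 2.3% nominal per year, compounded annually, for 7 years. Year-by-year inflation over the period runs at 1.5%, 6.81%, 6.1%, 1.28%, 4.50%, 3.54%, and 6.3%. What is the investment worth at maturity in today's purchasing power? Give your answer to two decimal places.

Nominal value at maturity: C$112,437 × (1 + 2.3%)^7 ≈ C$131,837.42.
Price-level factor over 7 years: 1.015 × 1.0681 × 1.061 × 1.0128 × 1.0450 × 1.0354 × 1.063 ≈ 1.3399072885.
The maturity value deflated by that factor is the answer in today's purchasing power.

C$98,392.94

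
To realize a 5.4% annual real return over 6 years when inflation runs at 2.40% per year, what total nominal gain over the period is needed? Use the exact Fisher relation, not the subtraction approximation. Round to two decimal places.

Required annual nominal rate: (1+5.4%)(1+2.40%) − 1 = 7.9296%.
Cumulative over 6 years: (1 + 0.079296)^6 − 1 ≈ 0.58068.

58.07%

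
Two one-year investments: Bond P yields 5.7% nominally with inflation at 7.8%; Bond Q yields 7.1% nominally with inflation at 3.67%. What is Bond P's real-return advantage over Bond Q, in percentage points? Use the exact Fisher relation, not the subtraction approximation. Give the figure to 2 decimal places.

Bond P real return: 1.057/1.078 − 1 = -1.948%.
Bond Q real return: 1.071/1.0367 − 1 = 3.309%.
Difference: -1.948 − 3.309 = -5.257 pp.

-5.26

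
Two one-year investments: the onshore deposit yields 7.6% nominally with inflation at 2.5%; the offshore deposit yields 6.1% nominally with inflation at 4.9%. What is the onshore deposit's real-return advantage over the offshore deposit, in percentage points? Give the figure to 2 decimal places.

3.83

The onshore deposit real return: 1.076/1.025 − 1 = 4.976%.
The offshore deposit real return: 1.061/1.049 − 1 = 1.144%.
Difference: 4.976 − 1.144 = 3.832 pp.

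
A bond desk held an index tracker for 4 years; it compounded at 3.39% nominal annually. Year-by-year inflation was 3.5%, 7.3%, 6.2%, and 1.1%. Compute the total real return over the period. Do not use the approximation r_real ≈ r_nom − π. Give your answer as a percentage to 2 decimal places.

-4.17%

Cumulative inflation factor: 1.035 × 1.073 × 1.062 × 1.011 ≈ 1.19238.
Nominal growth factor: 1.14265. Real growth factor = 1.14265 / 1.19238 ≈ 0.95829.
Total real return ≈ -4.1707%.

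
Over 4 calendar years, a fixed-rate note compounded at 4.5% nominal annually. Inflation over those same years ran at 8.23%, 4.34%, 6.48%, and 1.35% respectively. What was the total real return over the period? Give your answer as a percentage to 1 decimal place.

Cumulative inflation factor: 1.0823 × 1.0434 × 1.0648 × 1.0135 ≈ 1.21868.
Nominal growth factor: 1.19252. Real growth factor = 1.19252 / 1.21868 ≈ 0.97853.
Total real return ≈ -2.1468%.

-2.1%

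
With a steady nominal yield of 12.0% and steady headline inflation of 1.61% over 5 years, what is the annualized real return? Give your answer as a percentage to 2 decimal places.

10.23%

With constant rates the annual real return is the same each year: (1+12.0%)/(1+1.61%) − 1 = 0.10225.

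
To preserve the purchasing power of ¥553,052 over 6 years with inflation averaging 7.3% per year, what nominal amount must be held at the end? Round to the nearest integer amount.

¥844,042

Cumulative price-level factor: (1+7.3%)^6 ≈ 1.5261539034.
Multiplying ¥553,052 by the price-level factor gives the future nominal sum.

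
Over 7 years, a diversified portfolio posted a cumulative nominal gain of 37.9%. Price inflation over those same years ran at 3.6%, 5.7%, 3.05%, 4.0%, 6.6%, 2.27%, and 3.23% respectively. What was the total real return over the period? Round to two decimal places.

4.41%

Cumulative inflation factor: 1.036 × 1.057 × 1.0305 × 1.040 × 1.066 × 1.0227 × 1.0323 ≈ 1.32077.
Nominal growth factor: 1.37900. Real growth factor = 1.37900 / 1.32077 ≈ 1.04409.
Total real return ≈ 4.4087%.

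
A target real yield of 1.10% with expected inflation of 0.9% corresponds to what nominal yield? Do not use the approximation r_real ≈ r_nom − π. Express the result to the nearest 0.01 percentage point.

2.01%

By the Fisher equation, 1 + r_nom = (1 + 1.10%)(1 + 0.9%) = 1.0110 × 1.009 = 1.020099.
So r_nom = 2.0099%.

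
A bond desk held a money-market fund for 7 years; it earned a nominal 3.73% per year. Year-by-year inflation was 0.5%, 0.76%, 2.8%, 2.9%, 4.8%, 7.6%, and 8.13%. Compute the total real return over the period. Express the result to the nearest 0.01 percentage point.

Cumulative inflation factor: 1.005 × 1.0076 × 1.028 × 1.029 × 1.048 × 1.076 × 1.0813 ≈ 1.30612.
Nominal growth factor: 1.29220. Real growth factor = 1.29220 / 1.30612 ≈ 0.98935.
Total real return ≈ -1.0654%.

-1.07%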